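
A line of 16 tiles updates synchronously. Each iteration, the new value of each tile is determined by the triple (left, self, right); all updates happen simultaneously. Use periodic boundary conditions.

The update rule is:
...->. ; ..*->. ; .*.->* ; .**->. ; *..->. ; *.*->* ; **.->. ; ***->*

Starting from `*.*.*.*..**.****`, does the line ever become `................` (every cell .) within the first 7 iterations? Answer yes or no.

iteration 1: .******....*.***
iteration 2: *.****.....**.*.
iteration 3: **.**........***
iteration 4: *.*...........**
iteration 5: .**............*
iteration 6: *..............*
iteration 7: ................
all cells are . at iteration 7

yes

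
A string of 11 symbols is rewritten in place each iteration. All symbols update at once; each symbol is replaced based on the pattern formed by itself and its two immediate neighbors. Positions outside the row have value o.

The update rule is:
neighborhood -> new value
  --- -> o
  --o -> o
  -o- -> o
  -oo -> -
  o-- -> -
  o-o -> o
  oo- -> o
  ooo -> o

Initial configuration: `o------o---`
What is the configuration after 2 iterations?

o-oooooo-oo
oo-oooooo-o

oo-oooooo-o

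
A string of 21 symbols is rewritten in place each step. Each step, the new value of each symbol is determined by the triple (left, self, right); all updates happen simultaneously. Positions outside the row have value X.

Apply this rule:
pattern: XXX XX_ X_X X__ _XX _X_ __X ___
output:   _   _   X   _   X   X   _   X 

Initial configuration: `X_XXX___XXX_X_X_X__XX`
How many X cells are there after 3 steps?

step 1: _XX___X_X__XXXXXX__X_
step 2: XX__X_XXX__X_______XX
step 3: ____XXX____X_XXXXX_X_
count of X: 10

10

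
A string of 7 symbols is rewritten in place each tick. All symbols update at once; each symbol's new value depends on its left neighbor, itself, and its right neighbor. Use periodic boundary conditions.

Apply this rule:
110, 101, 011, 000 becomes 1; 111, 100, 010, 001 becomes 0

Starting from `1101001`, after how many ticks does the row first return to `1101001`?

14

tick 1: 0110001
tick 2: 1110100
tick 3: 1011000
tick 4: 0111010
tick 5: 0101100
tick 6: 0011101
tick 7: 0010110
tick 8: 1001110
tick 9: 0001011
tick 10: 0100111
tick 11: 1000101
tick 12: 1010011
tick 13: 1100010
tick 14: 1101001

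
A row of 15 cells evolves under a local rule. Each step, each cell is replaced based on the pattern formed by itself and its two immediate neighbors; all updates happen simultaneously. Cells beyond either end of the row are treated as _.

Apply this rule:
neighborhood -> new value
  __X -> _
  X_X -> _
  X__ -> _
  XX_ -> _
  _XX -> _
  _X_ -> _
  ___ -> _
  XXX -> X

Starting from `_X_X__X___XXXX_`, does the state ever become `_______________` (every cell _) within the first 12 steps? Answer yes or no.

yes

___________XX__
_______________
all cells are _ at step 2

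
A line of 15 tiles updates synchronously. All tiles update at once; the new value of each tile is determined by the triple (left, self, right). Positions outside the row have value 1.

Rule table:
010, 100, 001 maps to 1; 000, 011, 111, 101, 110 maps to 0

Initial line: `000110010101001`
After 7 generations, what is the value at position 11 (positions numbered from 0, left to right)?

0

101001110101110
001110000100000
110001001110001
001011110001010
111000001011010
000100011000010
101110100100110
position 11 holds 0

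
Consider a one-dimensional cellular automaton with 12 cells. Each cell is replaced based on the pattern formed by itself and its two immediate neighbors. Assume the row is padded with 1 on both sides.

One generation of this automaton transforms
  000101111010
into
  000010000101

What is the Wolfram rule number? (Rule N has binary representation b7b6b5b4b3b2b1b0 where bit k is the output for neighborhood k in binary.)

position 6: 111 → 0  (bit 7 = 0)
position 8: 110 → 0  (bit 6 = 0)
position 4: 101 → 1  (bit 5 = 1)
position 0: 100 → 0  (bit 4 = 0)
position 5: 011 → 0  (bit 3 = 0)
position 3: 010 → 0  (bit 2 = 0)
position 2: 001 → 0  (bit 1 = 0)
position 1: 000 → 0  (bit 0 = 0)
bits b7..b0 = 00100000 = 32

32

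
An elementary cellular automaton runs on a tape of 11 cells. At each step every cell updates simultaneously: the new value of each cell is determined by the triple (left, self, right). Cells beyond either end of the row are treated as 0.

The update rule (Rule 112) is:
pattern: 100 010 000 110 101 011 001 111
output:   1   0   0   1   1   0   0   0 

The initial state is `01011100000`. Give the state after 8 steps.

00000000010

00100110000
00010011000
00001001100
00000100110
00000010011
00000001001
00000000100
00000000010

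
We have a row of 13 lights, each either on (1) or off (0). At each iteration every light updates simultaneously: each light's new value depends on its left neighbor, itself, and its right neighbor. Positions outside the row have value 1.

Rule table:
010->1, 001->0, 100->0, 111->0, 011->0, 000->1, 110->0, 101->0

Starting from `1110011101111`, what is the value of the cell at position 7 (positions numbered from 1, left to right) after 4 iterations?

0000000000000
0111111111110
0000000000000  (repeats iteration 1; period 2)
iteration 4: 0111111111110
position 7 holds 1

1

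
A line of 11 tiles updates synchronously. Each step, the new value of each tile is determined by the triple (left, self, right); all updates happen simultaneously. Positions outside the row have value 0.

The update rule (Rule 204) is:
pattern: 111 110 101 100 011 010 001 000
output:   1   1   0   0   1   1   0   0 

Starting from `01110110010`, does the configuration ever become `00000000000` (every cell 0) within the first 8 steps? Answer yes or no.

step 1: 01110110010  (fixed point — unchanged through step 8)
step 8 is 01110110010, still not uniform 0

no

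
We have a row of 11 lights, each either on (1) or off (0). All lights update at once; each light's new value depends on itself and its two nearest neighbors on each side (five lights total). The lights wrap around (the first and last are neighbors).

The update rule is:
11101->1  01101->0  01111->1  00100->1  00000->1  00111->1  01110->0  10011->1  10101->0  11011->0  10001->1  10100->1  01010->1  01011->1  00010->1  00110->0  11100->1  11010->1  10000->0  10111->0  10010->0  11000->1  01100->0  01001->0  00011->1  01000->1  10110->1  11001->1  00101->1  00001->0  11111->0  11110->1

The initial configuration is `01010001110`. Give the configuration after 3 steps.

11111100111

step 1: 01111111011
step 2: 00100011010
step 3: 11111100111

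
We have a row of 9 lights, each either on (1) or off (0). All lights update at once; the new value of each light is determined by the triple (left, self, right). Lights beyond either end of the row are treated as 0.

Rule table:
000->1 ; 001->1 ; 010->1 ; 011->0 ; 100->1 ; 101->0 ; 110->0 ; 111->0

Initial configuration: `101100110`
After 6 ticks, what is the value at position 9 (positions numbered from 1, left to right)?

100011001
111100111
000011000
111100111  (repeats tick 2; period 2)
tick 6: 111100111
position 9 holds 1

1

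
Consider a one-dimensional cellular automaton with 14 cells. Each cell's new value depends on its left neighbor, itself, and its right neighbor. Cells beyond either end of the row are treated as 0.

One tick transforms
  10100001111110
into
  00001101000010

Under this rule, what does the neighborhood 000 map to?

At position 4 the neighborhood is 000; the next row has 1 there.

1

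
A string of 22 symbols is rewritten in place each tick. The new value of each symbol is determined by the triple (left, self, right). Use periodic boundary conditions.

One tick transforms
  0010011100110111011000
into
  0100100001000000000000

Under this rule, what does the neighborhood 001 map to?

At position 1 the neighborhood is 001; the next row has 1 there.

1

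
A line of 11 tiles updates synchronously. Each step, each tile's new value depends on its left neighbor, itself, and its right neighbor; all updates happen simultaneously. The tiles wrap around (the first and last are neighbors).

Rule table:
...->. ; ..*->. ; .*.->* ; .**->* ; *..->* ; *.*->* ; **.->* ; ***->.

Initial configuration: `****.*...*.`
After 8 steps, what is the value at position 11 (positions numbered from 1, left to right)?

*

*..****..**
**.*..**.*.
*****.*****
....***....
....*.**...
....*****..
....*...**.
....**..***
position 11 holds *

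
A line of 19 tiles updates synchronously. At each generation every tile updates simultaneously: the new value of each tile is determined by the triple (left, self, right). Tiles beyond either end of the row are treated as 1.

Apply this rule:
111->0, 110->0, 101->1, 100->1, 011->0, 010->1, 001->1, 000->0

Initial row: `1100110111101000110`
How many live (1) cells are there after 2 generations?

11

0011001000011101001
1100111100100011110
count of 1: 11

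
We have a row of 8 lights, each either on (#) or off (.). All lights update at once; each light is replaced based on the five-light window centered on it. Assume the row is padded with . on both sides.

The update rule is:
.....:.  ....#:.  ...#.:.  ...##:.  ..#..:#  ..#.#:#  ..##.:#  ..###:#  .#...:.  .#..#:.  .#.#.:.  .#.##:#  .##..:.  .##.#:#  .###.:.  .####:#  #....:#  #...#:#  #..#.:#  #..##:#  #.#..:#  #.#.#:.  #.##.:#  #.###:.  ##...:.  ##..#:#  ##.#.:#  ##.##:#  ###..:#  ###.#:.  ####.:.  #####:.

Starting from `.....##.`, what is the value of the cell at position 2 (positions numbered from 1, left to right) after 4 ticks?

.

.....#..
.....#.#
.....#.#  (fixed point — unchanged through tick 4)
position 2 holds .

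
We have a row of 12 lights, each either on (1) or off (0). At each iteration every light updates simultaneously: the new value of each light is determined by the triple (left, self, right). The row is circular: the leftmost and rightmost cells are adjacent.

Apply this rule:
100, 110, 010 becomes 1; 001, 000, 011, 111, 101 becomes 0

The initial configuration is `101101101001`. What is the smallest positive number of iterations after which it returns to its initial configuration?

100100101100
110110100110
010010110010
011010011011
001011001001
101001101101
101100100100
100110110110
110010010010
011011011010
001001001011
101101101001

12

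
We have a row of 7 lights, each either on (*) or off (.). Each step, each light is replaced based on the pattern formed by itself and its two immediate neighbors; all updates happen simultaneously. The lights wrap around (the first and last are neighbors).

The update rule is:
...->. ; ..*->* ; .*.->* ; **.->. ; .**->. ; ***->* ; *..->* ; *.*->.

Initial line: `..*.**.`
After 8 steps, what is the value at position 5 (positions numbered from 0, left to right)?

.**...*
...*.**
*.**...
*...*.*
.*.**..
**...*.
..*.**.  (repeats step 0; period 7)
step 8: .**...*
position 5 holds .

.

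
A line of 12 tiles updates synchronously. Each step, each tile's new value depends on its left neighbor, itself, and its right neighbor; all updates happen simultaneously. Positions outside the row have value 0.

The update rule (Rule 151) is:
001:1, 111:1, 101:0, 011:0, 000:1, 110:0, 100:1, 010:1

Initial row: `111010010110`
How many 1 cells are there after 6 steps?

4

010011110001
111101101111
011000000110
100111111001
111011110111
010001100010
count of 1: 4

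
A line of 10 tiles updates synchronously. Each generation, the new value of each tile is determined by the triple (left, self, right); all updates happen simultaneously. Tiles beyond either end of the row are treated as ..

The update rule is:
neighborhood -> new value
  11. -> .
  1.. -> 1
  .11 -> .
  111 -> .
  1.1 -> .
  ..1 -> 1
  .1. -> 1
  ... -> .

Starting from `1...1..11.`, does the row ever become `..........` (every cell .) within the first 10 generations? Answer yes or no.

generation 1: 11.1111..1
generation 2: .......111
generation 3: ......1...
generation 4: .....111..
generation 5: ....1...1.
generation 6: ...111.111
generation 7: ..1.......
generation 8: .111......
generation 9: 1...1.....
generation 10: 11.111....
generation 10 is 11.111...., still not uniform .

no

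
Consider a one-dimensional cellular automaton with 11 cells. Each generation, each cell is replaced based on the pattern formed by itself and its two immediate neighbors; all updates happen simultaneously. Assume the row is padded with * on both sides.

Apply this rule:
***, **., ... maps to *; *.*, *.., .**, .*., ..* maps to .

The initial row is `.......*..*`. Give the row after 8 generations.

...*..**.*.

.*****.....
..****.***.
...***..**.
.*..**...*.
.....*.*...
.***.....*.
..**.***...
...*..**.*.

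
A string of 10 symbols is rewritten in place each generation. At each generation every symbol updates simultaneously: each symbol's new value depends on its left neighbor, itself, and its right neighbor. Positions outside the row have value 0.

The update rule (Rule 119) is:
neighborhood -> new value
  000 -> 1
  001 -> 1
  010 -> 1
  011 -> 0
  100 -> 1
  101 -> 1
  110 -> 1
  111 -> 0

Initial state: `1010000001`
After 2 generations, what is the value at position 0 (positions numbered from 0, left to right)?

1111111111
0000000001
position 0 holds 0

0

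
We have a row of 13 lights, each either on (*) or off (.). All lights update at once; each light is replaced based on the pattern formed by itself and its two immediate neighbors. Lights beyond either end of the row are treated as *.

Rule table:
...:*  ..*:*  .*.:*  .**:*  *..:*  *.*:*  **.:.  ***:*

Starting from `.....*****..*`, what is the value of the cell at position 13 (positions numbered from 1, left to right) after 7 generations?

*********.***
********.****
*******.*****
******.******
*****.*******
****.********
***.*********
position 13 holds *

*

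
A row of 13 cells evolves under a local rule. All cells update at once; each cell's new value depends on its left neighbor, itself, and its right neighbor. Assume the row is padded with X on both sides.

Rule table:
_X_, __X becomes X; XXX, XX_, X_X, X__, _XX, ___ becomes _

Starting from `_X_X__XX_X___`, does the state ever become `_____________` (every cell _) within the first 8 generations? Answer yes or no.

no

generation 1: _X_X_X___X__X
generation 2: _X_X_X__XX_X_
generation 3: _X_X_X_X___X_
generation 4: _X_X_X_X__XX_
generation 5: _X_X_X_X_X___
generation 6: _X_X_X_X_X__X
generation 7: _X_X_X_X_X_X_
generation 8: _X_X_X_X_X_X_
generation 8 is _X_X_X_X_X_X_, still not uniform _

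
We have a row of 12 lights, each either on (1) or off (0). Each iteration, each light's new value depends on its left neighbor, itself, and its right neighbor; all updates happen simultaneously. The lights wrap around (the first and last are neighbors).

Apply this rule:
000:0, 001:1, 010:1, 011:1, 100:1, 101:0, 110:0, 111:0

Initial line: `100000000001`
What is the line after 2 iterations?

011000000110

010000000011
011000000110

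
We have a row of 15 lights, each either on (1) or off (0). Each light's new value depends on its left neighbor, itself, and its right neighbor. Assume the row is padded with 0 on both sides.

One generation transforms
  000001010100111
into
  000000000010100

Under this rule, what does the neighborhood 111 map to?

0

At position 13 the neighborhood is 111; the next row has 0 there.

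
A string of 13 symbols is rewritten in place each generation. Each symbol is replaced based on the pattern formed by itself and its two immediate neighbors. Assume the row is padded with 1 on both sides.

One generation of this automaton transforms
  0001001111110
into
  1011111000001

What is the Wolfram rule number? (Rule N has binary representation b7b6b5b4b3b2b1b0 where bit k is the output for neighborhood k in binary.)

62

position 7: 111 → 0  (bit 7 = 0)
position 11: 110 → 0  (bit 6 = 0)
position 12: 101 → 1  (bit 5 = 1)
position 0: 100 → 1  (bit 4 = 1)
position 6: 011 → 1  (bit 3 = 1)
position 3: 010 → 1  (bit 2 = 1)
position 2: 001 → 1  (bit 1 = 1)
position 1: 000 → 0  (bit 0 = 0)
bits b7..b0 = 00111110 = 62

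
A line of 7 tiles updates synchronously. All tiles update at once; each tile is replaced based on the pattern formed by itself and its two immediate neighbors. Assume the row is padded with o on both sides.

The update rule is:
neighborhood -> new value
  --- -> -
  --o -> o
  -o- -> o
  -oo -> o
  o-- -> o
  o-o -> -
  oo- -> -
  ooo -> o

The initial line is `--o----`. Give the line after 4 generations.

o-ooooo

oooo--o
ooo-ooo
oo--ooo
o-ooooo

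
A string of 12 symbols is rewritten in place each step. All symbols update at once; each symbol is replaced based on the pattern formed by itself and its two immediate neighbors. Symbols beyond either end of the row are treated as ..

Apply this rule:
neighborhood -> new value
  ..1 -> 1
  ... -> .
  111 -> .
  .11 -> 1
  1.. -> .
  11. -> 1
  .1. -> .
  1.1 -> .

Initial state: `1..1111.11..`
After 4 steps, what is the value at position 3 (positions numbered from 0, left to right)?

..11..1.11..
.111.1..11..
11.1...111..
11....11.1..
position 3 holds .

.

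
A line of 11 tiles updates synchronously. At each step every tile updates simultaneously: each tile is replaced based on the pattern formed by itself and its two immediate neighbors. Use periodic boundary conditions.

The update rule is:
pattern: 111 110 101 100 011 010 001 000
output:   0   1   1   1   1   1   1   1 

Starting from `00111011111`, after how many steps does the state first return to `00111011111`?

11101110001
00111011111

2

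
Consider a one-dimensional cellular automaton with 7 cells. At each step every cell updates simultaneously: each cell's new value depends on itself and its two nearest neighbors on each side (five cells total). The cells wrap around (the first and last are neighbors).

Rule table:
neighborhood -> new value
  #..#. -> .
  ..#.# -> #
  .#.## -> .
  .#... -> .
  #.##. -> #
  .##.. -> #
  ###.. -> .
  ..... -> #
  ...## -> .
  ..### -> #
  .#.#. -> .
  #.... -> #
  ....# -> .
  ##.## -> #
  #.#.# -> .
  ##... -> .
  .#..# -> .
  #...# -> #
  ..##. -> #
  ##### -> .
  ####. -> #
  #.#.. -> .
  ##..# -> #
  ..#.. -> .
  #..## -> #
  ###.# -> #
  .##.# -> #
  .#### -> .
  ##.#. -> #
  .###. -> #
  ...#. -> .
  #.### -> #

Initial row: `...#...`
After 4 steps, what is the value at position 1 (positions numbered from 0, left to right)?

#....##
..#..##
#...###
..#.#.#
position 1 holds .

.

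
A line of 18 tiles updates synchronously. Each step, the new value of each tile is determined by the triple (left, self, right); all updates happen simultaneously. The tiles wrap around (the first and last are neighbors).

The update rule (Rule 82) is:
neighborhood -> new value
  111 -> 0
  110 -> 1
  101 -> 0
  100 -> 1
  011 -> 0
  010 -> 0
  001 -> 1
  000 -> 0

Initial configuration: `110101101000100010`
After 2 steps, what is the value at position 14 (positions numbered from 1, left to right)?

010000100101010100
101001011000000010
position 14 holds 0

0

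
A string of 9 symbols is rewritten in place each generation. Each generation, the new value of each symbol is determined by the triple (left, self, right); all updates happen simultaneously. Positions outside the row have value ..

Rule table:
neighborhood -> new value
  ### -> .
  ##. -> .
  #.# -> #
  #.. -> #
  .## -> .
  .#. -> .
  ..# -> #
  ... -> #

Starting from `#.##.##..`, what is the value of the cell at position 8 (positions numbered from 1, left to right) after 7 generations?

#

.#..#..##
#.##.##..  (repeats generation 0; period 2)
generation 7: .#..#..##
position 8 holds #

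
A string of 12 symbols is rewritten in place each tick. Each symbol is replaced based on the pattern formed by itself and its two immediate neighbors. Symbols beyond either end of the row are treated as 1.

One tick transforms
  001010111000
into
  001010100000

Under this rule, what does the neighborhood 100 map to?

0

At position 0 the neighborhood is 100; the next row has 0 there.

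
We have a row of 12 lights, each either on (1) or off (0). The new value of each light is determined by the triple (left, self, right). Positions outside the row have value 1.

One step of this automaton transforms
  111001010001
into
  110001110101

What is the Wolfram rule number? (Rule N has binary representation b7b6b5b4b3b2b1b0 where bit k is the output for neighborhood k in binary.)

position 0: 111 → 1  (bit 7 = 1)
position 2: 110 → 0  (bit 6 = 0)
position 6: 101 → 1  (bit 5 = 1)
position 3: 100 → 0  (bit 4 = 0)
position 11: 011 → 1  (bit 3 = 1)
position 5: 010 → 1  (bit 2 = 1)
position 4: 001 → 0  (bit 1 = 0)
position 9: 000 → 1  (bit 0 = 1)
bits b7..b0 = 10101101 = 173

173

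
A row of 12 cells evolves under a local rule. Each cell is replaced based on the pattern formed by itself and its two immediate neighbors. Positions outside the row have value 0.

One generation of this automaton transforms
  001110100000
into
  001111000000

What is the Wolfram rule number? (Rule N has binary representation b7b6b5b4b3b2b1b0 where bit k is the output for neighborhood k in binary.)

232

position 3: 111 → 1  (bit 7 = 1)
position 4: 110 → 1  (bit 6 = 1)
position 5: 101 → 1  (bit 5 = 1)
position 7: 100 → 0  (bit 4 = 0)
position 2: 011 → 1  (bit 3 = 1)
position 6: 010 → 0  (bit 2 = 0)
position 1: 001 → 0  (bit 1 = 0)
position 0: 000 → 0  (bit 0 = 0)
bits b7..b0 = 11101000 = 232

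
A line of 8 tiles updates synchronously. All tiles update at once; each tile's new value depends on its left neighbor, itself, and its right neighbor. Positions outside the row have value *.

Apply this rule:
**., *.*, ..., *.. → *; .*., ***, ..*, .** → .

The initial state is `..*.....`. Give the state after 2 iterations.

*..****.
**....**

**....**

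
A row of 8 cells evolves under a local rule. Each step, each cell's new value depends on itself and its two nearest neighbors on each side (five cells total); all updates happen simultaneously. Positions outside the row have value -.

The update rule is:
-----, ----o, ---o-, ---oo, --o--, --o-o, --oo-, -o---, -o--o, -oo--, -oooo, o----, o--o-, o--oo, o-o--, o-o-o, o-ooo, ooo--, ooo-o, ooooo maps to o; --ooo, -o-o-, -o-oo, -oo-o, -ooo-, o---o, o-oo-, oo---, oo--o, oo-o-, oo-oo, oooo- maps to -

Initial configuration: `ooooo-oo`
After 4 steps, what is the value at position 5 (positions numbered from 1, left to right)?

-

-oo-o--o
oo--oooo
oo-o-o-o
o--o-o-o
position 5 holds -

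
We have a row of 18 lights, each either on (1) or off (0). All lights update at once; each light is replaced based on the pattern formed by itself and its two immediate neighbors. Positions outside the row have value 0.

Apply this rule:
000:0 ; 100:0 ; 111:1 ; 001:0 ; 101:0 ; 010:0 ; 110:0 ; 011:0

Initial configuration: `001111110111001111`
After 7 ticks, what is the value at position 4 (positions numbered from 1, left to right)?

0

tick 1: 000111100010000110
tick 2: 000011000000000000
tick 3: 000000000000000000
tick 4: 000000000000000000  (fixed point — unchanged through tick 7)
position 4 holds 0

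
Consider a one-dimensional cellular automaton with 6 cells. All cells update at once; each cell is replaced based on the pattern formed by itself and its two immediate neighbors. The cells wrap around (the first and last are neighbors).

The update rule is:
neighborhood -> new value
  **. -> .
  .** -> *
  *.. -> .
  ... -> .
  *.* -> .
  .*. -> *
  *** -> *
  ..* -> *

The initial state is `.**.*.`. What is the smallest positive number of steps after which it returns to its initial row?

6

step 1: **..*.
step 2: *..**.
step 3: *.**..
step 4: *.*..*
step 5: ..*.**
step 6: .**.*.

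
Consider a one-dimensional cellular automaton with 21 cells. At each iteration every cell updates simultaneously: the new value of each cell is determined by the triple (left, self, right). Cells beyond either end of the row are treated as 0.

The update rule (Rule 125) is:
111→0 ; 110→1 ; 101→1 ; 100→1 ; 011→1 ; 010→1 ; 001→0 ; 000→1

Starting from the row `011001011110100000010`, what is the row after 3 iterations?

011101111111111101001

iteration 1: 011101110011111111011
iteration 2: 010111011010000001111
iteration 3: 011101111111111101001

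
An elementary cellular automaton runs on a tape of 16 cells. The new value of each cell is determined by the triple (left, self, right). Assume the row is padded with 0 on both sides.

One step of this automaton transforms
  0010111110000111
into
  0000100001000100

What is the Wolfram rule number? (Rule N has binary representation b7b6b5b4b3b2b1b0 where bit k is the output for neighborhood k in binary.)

24

position 5: 111 → 0  (bit 7 = 0)
position 8: 110 → 0  (bit 6 = 0)
position 3: 101 → 0  (bit 5 = 0)
position 9: 100 → 1  (bit 4 = 1)
position 4: 011 → 1  (bit 3 = 1)
position 2: 010 → 0  (bit 2 = 0)
position 1: 001 → 0  (bit 1 = 0)
position 0: 000 → 0  (bit 0 = 0)
bits b7..b0 = 00011000 = 24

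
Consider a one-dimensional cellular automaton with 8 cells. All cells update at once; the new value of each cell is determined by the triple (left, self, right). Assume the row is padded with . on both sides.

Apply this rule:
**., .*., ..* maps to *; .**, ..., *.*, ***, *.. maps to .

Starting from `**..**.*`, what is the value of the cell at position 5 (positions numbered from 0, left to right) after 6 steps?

.*.*.*.*
**.*.*.*
.*.*.*.*  (repeats step 1; period 2)
step 6: **.*.*.*
position 5 holds *

*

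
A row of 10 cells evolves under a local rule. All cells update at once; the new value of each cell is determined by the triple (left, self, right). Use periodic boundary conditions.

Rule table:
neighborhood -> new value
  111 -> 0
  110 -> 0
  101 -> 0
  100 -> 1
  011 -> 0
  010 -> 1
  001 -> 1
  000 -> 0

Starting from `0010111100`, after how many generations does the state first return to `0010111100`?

0110000010
1001000111
0111101000
1000001100
1100010011
0010111100

6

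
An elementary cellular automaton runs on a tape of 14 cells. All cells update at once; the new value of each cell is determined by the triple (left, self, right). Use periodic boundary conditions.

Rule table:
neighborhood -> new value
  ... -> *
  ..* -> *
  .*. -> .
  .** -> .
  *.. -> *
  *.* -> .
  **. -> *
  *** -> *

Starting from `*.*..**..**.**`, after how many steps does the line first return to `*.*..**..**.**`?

*..**.***.*..*
***.*..**..**.
.**..**.***.*.
*.***.*..**..*
*..**..**.***.
.**.***.*..**.
*.*..**..**.**

7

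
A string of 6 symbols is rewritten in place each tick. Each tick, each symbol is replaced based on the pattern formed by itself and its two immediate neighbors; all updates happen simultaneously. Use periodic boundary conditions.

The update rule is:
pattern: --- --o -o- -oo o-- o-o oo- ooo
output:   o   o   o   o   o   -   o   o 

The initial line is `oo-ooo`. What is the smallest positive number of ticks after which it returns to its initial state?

1

oo-ooo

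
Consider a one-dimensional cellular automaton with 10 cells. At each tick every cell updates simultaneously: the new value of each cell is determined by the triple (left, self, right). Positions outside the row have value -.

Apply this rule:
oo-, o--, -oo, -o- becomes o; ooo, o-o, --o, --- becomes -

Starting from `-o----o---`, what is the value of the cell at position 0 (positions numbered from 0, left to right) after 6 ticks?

tick 1: -oo---oo--
tick 2: -ooo--ooo-
tick 3: -o-oo-o-oo
tick 4: -o-oo-o-oo  (fixed point — unchanged through tick 6)
position 0 holds -

-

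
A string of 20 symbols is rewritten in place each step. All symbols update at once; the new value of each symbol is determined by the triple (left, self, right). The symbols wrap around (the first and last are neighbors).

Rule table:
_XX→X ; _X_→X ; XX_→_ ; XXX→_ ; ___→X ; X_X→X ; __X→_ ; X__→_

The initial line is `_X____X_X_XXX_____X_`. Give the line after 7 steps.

_X_XX_XXXXX___XXX_X_
_XXX_XX_____X_X__XX_
_X__XX__XXX_XXX__X__
_X__X___X__XX____X_X
XX__X_X_X__X__XX_XXX
____XXXXX__X__X_XX__
XXX_X______X__XXX__X

XXX_X______X__XXX__X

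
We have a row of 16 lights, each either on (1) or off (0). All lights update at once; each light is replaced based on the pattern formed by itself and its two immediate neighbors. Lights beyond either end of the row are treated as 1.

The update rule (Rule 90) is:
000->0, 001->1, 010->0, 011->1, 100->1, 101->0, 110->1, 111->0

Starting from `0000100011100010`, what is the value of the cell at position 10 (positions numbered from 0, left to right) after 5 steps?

1001010110110100
1110000110110011
0011001110111110
1111111010100010
0000001000010100
position 10 holds 0

0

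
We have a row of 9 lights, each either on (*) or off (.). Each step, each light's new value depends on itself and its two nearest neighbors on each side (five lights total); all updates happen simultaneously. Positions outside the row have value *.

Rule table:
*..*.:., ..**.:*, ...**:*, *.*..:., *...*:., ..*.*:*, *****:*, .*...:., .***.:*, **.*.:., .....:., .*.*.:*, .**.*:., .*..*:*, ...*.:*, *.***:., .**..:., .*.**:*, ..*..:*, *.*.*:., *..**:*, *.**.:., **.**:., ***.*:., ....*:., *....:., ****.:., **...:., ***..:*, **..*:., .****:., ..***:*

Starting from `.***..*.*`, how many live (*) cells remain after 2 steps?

4

..**..**.
.**..**..
count of *: 4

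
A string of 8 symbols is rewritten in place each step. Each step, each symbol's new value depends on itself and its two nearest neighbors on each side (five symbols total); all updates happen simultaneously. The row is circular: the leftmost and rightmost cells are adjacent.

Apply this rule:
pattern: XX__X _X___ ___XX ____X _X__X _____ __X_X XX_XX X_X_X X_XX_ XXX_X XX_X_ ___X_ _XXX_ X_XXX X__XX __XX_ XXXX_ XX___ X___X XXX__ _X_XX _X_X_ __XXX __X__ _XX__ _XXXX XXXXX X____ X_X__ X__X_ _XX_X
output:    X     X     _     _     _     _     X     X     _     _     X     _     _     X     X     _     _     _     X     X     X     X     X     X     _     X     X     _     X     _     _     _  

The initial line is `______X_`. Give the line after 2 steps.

XXX_____

X______X
XXX_____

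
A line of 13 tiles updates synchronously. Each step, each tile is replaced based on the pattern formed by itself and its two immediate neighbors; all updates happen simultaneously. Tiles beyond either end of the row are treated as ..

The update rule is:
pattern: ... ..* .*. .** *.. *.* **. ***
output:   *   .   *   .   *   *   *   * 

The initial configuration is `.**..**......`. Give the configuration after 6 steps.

*..**..**..**

..**..*******
*..**..******
**..**..*****
.**..**..****
..**..**..***
*..**..**..**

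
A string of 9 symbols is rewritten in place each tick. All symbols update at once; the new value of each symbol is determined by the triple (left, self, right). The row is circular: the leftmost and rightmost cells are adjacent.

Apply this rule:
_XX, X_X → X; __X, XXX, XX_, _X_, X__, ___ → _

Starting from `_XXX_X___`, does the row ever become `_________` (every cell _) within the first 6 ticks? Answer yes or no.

yes

_X__X____
_________
all cells are _ at tick 2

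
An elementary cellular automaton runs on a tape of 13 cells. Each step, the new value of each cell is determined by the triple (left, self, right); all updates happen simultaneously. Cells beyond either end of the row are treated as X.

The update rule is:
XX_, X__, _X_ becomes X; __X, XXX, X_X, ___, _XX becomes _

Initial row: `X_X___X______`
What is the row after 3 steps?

X_XX__XX_____
X__XX__XX____
XX__XX__XX___

XX__XX__XX___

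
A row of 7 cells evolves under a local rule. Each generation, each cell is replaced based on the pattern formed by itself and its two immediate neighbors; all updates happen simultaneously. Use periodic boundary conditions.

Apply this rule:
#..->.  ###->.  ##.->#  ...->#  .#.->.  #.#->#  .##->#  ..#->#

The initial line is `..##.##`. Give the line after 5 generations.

.######
##....#
.#.####
#.##..#
####.##

####.##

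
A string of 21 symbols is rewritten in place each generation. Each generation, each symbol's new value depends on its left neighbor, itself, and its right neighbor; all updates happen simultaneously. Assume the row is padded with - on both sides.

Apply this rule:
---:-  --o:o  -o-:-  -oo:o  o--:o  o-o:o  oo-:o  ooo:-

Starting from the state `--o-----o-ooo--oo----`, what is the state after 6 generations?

o-o-oooooo-oo--oo---o

-o-o---o-oo-oooooo---
o-o-o-o-ooooo----oo--
-o-o-o-oo---oo--oooo-
o-o-o-oooo-oooooo--oo
-o-o-oo--ooo----ooooo
o-o-oooooo-oo--oo---o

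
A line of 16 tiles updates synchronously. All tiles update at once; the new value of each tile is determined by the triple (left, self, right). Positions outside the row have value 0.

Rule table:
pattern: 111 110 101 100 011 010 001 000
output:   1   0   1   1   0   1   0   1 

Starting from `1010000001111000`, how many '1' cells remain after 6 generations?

1111111100110111
0111111010001010
0011110111101111
1001101011010110
1100011100111001
0011001010010101
count of 1: 7

7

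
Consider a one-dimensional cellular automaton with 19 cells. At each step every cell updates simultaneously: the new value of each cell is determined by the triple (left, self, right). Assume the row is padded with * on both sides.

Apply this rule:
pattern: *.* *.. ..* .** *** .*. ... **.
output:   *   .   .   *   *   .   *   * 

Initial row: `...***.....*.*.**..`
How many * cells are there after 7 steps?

.*.***.***..*.***..
*.********...****..
**********.*.****..
***********.*****..
*****************..
*****************..  (fixed point — unchanged through step 7)
count of *: 17

17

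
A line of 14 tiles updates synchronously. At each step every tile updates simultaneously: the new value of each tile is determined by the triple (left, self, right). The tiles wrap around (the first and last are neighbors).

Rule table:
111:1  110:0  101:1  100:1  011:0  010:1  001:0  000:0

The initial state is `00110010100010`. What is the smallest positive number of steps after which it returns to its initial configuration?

step 1: 00001011110011
step 2: 10001101101000
step 3: 11000010011100
step 4: 00100011001010
step 5: 00110000101111
step 6: 10001000110110
step 7: 11001100001001
step 8: 10100010001100
step 9: 11110011000010
step 10: 01101000100011
step 11: 10011100110000
step 12: 11001010001000
step 13: 00101111001100
step 14: 00110110100010
step 15: 00001001110011
step 16: 10001100101000
step 17: 11000010111100
step 18: 00100011011010
step 19: 00110000100111
step 20: 10001000110010
step 21: 11001100001011
step 22: 10100010001101
step 23: 01110011000010
step 24: 00101000100011
step 25: 10111100110000
step 26: 11011010001000
step 27: 00100111001100
step 28: 00110010100010

28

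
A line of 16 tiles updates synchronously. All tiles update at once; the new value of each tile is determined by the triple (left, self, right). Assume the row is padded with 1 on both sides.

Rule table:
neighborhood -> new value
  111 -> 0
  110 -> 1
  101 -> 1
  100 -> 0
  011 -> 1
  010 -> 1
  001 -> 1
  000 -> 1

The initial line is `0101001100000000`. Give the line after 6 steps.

step 1: 1111011101111111
step 2: 0001110111000000
step 3: 0111011101011111
step 4: 1101110111110000
step 5: 0111011100010111
step 6: 1101110101111100

1101110101111100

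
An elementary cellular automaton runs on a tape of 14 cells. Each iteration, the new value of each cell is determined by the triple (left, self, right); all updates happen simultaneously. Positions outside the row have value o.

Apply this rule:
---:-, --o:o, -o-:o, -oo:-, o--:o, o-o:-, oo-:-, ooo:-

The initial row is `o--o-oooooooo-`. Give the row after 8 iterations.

-ooo----------
----o--------o
o--ooo------o-
-oo---o----oo-
---o-ooo--o---
o-oo----oooo-o
----o--o------
o--oooooo----o

o--oooooo----o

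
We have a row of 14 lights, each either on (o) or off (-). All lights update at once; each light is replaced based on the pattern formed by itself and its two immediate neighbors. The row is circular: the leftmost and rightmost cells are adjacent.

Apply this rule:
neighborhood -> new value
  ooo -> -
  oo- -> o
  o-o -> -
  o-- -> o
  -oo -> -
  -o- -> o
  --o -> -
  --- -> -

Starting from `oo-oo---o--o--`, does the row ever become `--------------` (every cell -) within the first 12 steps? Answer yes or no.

-o--oo--oo-oo-
-oo--oo--o--oo
--oo--oo-oo--o
o--oo--o--oo-o
oo--oo-oo--o--
-oo--o--oo-oo-
--oo-oo--o--oo
o--o--oo-oo--o
oo-oo--o--oo--
-o--oo-oo--oo-
-oo--o--oo--oo
--oo-oo--oo--o
step 12 is --oo-oo--oo--o, still not uniform -

no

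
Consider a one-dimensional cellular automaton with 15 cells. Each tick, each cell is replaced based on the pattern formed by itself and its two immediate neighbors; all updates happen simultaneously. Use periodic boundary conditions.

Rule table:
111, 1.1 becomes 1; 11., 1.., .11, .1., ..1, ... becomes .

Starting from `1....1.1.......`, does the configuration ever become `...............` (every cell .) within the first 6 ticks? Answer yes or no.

......1........
...............
all cells are . at tick 2

yes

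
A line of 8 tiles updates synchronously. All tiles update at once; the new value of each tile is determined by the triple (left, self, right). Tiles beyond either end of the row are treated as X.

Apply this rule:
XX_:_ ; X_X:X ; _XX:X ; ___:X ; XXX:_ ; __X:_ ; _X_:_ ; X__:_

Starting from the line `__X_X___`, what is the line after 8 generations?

_X___X_X

generation 1: ___X__X_
generation 2: _X_____X
generation 3: X__XXX_X
generation 4: ___X__XX
generation 5: _X____X_
generation 6: X__XX__X
generation 7: ___X___X
generation 8: _X___X_X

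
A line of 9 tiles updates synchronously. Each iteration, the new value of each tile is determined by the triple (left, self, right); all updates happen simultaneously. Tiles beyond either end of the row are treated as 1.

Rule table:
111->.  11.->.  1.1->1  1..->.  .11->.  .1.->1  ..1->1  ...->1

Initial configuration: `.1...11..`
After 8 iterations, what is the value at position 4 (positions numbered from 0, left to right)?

.

11.11...1
..1...11.
.11.11..1
1..1...1.
..11.1111
.1..1....
11.11.111
..1..1...
position 4 holds .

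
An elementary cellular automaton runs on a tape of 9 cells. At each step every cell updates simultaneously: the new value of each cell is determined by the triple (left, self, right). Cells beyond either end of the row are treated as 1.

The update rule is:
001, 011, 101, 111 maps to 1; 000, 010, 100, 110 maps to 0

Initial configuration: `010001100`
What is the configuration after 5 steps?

100011001
000110011
001100111
011001111
110011111

110011111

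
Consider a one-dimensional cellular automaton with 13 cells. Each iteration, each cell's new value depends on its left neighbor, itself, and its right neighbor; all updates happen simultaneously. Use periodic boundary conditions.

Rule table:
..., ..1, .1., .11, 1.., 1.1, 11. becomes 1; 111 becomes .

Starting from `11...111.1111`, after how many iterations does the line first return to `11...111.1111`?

.11111.111...
11...111.1111

2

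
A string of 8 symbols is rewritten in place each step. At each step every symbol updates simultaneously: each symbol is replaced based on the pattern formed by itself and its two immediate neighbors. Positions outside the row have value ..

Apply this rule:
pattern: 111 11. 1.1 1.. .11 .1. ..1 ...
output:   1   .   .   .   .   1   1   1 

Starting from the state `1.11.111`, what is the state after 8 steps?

1.1.1...

1.....1.
1.11111.
1..111..
1.1.1..1
1.1.1.11
1.1.1...
1.1.1.11  (repeats step 5; period 2)
step 8: 1.1.1...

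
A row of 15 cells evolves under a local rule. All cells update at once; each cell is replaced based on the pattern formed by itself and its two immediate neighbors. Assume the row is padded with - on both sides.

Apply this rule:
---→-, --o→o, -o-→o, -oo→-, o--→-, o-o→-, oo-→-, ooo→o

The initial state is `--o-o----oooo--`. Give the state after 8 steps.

o-o-o----------

step 1: -oo-o---o-oo---
step 2: o---o--oo------
step 3: o--oo-o--------
step 4: o-o---o--------
step 5: o-o--oo--------
step 6: o-o-o----------
step 7: o-o-o----------  (fixed point — unchanged through step 8)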